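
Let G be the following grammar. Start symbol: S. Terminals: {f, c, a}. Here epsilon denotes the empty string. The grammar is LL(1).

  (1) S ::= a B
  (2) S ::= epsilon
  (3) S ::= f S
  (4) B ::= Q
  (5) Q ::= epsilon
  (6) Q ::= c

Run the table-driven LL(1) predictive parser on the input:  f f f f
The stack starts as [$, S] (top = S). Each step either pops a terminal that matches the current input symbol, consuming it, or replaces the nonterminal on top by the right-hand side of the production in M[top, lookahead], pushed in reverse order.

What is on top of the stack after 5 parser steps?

     Stack  Input      Action
  1  $ S    f f f f $  expand S ::= f S
  2  $ S f  f f f f $  match f
  3  $ S    f f f $    expand S ::= f S
  4  $ S f  f f f $    match f
  5  $ S    f f $      expand S ::= f S
Stack after step 5: $ S f (top = f).

f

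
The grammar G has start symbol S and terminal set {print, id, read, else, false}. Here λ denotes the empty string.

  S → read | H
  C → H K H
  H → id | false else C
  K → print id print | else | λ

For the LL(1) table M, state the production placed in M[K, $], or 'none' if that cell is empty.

none

FIRST(H): from H→id we get {id}; from H→false else C we get {false}. So FIRST(H) = {false, id}.
FIRST(K): from K→print id print we get {print}; from K→else we get {else}; from K→λ we get {λ}. So FIRST(K) = {λ, else, print}.
FIRST(S): from S→read we get {read}; from S→H we get {false, id}. So FIRST(S) = {false, id, read}.
FIRST(C): from C→H K H we get {false, id}. So FIRST(C) = {false, id}.
FOLLOW(S) includes $ since S is the start symbol.
FOLLOW(K): in C→H K H, K is followed by H with FIRST {false, id}. Thus FOLLOW(K) = {false, id}.
For K → print id print: FIRST(print id print) = {print}, so it goes in M[K, t] for t ∈ {print}.
For K → else: FIRST(else) = {else}, so it goes in M[K, t] for t ∈ {else}.
For K → λ: FIRST(λ) = {λ}, so it goes in M[K, t] for t ∈ {}; since λ ∈ FIRST, also for every t ∈ FOLLOW(K) = {false, id}.
None of these place a production in M[K, $].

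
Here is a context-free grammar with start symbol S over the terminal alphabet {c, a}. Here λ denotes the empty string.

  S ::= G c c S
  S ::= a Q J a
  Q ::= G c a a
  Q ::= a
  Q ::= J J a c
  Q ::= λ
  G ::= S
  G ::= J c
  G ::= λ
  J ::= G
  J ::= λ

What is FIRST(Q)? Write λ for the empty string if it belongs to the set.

FIRST(S) = {a, c}  (via G c c S)
FIRST(Q) = {λ, a, c}  (via G c a a, J J a c)
FIRST(G) = {λ, a, c}  (via S, J c)
FIRST(J) = {λ, a, c}  (via G)

{λ, a, c}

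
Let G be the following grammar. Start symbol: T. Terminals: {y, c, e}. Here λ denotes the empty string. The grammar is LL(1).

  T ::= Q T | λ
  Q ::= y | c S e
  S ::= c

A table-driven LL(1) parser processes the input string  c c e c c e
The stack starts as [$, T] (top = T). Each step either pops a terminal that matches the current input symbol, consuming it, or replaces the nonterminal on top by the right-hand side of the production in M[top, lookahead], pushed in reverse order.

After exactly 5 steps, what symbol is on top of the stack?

e

step 1: stack=$ T  input=c c e c c e $  — expand T ::= Q T
step 2: stack=$ T Q  input=c c e c c e $  — expand Q ::= c S e
step 3: stack=$ T e S c  input=c c e c c e $  — match c
step 4: stack=$ T e S  input=c e c c e $  — expand S ::= c
step 5: stack=$ T e c  input=c e c c e $  — match c
Stack after step 5: $ T e (top = e).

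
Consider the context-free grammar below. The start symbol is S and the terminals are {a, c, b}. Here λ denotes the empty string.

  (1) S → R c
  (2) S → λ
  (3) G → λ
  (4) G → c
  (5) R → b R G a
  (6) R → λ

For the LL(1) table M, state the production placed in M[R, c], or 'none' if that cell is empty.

FIRST(G): from G→λ we get {λ}; from G→c we get {c}. So FIRST(G) = {λ, c}.
FIRST(R): from R→b R G a we get {b}; from R→λ we get {λ}. So FIRST(R) = {λ, b}.
FIRST(S): from S→R c we get {b, c}; from S→λ we get {λ}. So FIRST(S) = {λ, b, c}.
FOLLOW(S) includes $ since S is the start symbol.
FOLLOW(R): in S→R c, R is followed by c with FIRST {c}; in R→b R G a, R is followed by G a with FIRST {a, c}. Thus FOLLOW(R) = {a, c}.
For R → b R G a: FIRST(b R G a) = {b}, so it goes in M[R, t] for t ∈ {b}.
For R → λ: FIRST(λ) = {λ}, so it goes in M[R, t] for t ∈ {}; since λ ∈ FIRST, also for every t ∈ FOLLOW(R) = {a, c}.

R → λ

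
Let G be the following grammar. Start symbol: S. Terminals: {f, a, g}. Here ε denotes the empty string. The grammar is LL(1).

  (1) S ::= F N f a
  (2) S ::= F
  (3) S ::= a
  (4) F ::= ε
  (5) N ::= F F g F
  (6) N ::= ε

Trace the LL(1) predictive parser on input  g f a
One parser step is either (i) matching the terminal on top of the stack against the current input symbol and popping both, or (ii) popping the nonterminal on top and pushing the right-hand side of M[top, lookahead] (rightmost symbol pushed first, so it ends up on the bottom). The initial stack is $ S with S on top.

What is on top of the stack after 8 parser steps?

step 1: stack=$ S  input=g f a $  — expand S ::= F N f a
step 2: stack=$ a f N F  input=g f a $  — expand F ::= ε
step 3: stack=$ a f N  input=g f a $  — expand N ::= F F g F
step 4: stack=$ a f F g F F  input=g f a $  — expand F ::= ε
step 5: stack=$ a f F g F  input=g f a $  — expand F ::= ε
step 6: stack=$ a f F g  input=g f a $  — match g
step 7: stack=$ a f F  input=f a $  — expand F ::= ε
step 8: stack=$ a f  input=f a $  — match f
Stack after step 8: $ a (top = a).

a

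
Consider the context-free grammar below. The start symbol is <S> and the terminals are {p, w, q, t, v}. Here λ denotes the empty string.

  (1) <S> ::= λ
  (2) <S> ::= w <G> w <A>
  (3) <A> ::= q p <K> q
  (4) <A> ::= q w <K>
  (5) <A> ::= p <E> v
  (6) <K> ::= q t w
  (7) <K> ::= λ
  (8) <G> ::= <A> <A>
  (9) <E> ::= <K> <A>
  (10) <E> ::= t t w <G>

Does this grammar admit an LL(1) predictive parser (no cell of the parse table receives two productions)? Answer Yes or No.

FIRST(<S>) = {λ, w}
FIRST(<A>) = {p, q}
FIRST(<K>) = {λ, q}
FIRST(<G>) = {p, q}
FIRST(<E>) = {p, q, t}
FOLLOW(<S>) = {$}
FOLLOW(<A>) = {$, p, q, v, w}
FOLLOW(<K>) = {$, p, q, v, w}
FOLLOW(<G>) = {v, w}
FOLLOW(<E>) = {v}
Cell M[<A>, q] receives both <A> ::= q p <K> q and <A> ::= q w <K> — the grammar is not LL(1).

No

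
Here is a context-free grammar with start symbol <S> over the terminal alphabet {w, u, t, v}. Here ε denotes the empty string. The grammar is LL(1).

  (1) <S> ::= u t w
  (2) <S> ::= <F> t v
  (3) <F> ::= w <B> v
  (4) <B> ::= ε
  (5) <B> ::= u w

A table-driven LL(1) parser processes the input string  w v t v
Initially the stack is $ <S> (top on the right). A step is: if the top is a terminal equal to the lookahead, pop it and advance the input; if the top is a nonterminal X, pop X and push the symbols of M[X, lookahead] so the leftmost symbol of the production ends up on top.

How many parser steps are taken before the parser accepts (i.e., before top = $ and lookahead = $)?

7

step 1: stack=$ <S>  input=w v t v $  — expand <S> ::= <F> t v
step 2: stack=$ v t <F>  input=w v t v $  — expand <F> ::= w <B> v
step 3: stack=$ v t v <B> w  input=w v t v $  — match w
step 4: stack=$ v t v <B>  input=v t v $  — expand <B> ::= ε
step 5: stack=$ v t v  input=v t v $  — match v
step 6: stack=$ v t  input=t v $  — match t
step 7: stack=$ v  input=v $  — match v
Accept reached after 7 steps.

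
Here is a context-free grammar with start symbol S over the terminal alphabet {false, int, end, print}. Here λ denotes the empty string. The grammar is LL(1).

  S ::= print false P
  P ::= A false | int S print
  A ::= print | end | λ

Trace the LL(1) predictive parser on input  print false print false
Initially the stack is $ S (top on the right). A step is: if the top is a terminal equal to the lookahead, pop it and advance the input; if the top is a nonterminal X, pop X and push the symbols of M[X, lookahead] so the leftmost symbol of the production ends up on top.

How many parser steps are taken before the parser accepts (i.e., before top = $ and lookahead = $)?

     Stack            Input                      Action
  1  $ S              print false print false $  expand S ::= print false P
  2  $ P false print  print false print false $  match print
  3  $ P false        false print false $        match false
  4  $ P              print false $              expand P ::= A false
  5  $ false A        print false $              expand A ::= print
  6  $ false print    print false $              match print
  7  $ false          false $                    match false
Accept reached after 7 steps.

7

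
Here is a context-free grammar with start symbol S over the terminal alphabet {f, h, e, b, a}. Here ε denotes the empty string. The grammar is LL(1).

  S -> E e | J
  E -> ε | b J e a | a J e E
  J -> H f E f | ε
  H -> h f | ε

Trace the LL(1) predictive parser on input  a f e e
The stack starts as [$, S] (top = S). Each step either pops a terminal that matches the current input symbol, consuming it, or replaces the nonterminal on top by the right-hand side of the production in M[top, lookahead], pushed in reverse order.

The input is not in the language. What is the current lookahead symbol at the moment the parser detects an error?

step 1: stack=$ S  input=a f e e $  — expand S -> E e
step 2: stack=$ e E  input=a f e e $  — expand E -> a J e E
step 3: stack=$ e E e J a  input=a f e e $  — match a
step 4: stack=$ e E e J  input=f e e $  — expand J -> H f E f
step 5: stack=$ e E e f E f H  input=f e e $  — expand H -> ε
step 6: stack=$ e E e f E f  input=f e e $  — match f
step 7: stack=$ e E e f E  input=e e $  — expand E -> ε
step 8: stack=$ e E e f  input=e e $  — error: top is terminal f but lookahead is e

e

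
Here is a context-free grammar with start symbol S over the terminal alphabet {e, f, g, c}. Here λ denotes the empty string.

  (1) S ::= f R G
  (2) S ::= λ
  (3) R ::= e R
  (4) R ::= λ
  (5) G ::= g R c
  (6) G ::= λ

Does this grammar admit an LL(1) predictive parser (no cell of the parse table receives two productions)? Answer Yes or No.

FIRST(S) = {λ, f}
FIRST(R) = {λ, e}
FIRST(G) = {λ, g}
FOLLOW(S) = {$}
FOLLOW(R) = {$, c, g}
FOLLOW(G) = {$}
Each cell of M receives at most one production.

Yes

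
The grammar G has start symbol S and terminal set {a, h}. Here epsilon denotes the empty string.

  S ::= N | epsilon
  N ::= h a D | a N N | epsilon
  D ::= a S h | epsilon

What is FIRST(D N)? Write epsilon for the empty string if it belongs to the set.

{epsilon, a, h}

FIRST(N): from N::=h a D we get {h}; from N::=a N N we get {a}; from N::=epsilon we get {epsilon}. So FIRST(N) = {epsilon, a, h}.
FIRST(D): from D::=a S h we get {a}; from D::=epsilon we get {epsilon}. So FIRST(D) = {epsilon, a}.
FIRST(S): from S::=N we get {epsilon, a, h}; from S::=epsilon we get {epsilon}. So FIRST(S) = {epsilon, a, h}.
FIRST(D N): take FIRST of each symbol in turn, carrying on past any symbol whose FIRST contains epsilon; result {epsilon, a, h}.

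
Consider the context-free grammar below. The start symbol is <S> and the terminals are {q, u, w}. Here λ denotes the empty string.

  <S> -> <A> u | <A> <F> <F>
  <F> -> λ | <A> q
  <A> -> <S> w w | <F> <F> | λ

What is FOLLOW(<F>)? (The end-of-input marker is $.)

{$, q, u, w}

FIRST(<S>): from <S>-><A> u we get {q, u, w}; from <S>-><A> <F> <F> we get {λ, q, u, w}. So FIRST(<S>) = {λ, q, u, w}.
FIRST(<F>): from <F>->λ we get {λ}; from <F>-><A> q we get {q, u, w}. So FIRST(<F>) = {λ, q, u, w}.
FIRST(<A>): from <A>-><S> w w we get {q, u, w}; from <A>-><F> <F> we get {λ, q, u, w}; from <A>->λ we get {λ}. So FIRST(<A>) = {λ, q, u, w}.
FOLLOW(<S>) includes $ since <S> is the start symbol.
FOLLOW(<S>): in <A>-><S> w w, <S> is followed by w w with FIRST {w}. Thus FOLLOW(<S>) = {$, w}.
FOLLOW(<A>): in <S>-><A> u, <A> is followed by u with FIRST {u}; in <S>-><A> <F> <F>, <A> is followed by <F> <F> with FIRST {λ, q, u, w}; in <S>-><A> <F> <F>, the suffix after <A> is nullable, so FOLLOW(<A>) ⊇ FOLLOW(<S>) = {$, w}; in <F>-><A> q, <A> is followed by q with FIRST {q}. Thus FOLLOW(<A>) = {$, q, u, w}.
FOLLOW(<F>): in <S>-><A> <F> <F> (occurrence 1), <F> is followed by <F> with FIRST {λ, q, u, w}; in <S>-><A> <F> <F> (occurrence 1), the suffix after <F> is nullable, so FOLLOW(<F>) ⊇ FOLLOW(<S>) = {$, w}; in <S>-><A> <F> <F> (occurrence 2), the suffix after <F> is empty, so FOLLOW(<F>) ⊇ FOLLOW(<S>) = {$, w}; in <A>-><F> <F> (occurrence 1), <F> is followed by <F> with FIRST {λ, q, u, w}; in <A>-><F> <F> (occurrence 1), the suffix after <F> is nullable, so FOLLOW(<F>) ⊇ FOLLOW(<A>) = {$, q, u, w}; in <A>-><F> <F> (occurrence 2), the suffix after <F> is empty, so FOLLOW(<F>) ⊇ FOLLOW(<A>) = {$, q, u, w}. Thus FOLLOW(<F>) = {$, q, u, w}.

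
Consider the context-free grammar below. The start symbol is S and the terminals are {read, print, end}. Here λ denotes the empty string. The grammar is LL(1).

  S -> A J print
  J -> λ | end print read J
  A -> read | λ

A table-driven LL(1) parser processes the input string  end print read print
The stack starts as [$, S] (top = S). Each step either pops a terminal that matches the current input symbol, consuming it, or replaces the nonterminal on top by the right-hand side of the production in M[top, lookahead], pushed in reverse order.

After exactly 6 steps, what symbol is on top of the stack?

J

     Stack                     Input                   Action
  1  $ S                       end print read print $  expand S -> A J print
  2  $ print J A               end print read print $  expand A -> λ
  3  $ print J                 end print read print $  expand J -> end print read J
  4  $ print J read print end  end print read print $  match end
  5  $ print J read print      print read print $      match print
  6  $ print J read            read print $            match read
Stack after step 6: $ print J (top = J).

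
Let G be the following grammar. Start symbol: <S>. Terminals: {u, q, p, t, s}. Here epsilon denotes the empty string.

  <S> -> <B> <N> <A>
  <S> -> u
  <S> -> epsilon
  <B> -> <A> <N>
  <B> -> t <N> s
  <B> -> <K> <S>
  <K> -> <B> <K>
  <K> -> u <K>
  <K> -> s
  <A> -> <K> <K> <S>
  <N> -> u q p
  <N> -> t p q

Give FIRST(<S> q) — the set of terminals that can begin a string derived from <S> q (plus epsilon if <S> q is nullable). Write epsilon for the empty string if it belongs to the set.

FIRST(<N>): from <N>->u q p we get {u}; from <N>->t p q we get {t}. So FIRST(<N>) = {t, u}.
FIRST(<S>): from <S>-><B> <N> <A> we get {s, t, u}; from <S>->u we get {u}; from <S>->epsilon we get {epsilon}. So FIRST(<S>) = {epsilon, s, t, u}.
FIRST(<B>): from <B>-><A> <N> we get {s, t, u}; from <B>->t <N> s we get {t}; from <B>-><K> <S> we get {s, t, u}. So FIRST(<B>) = {s, t, u}.
FIRST(<K>): from <K>-><B> <K> we get {s, t, u}; from <K>->u <K> we get {u}; from <K>->s we get {s}. So FIRST(<K>) = {s, t, u}.
FIRST(<A>): from <A>-><K> <K> <S> we get {s, t, u}. So FIRST(<A>) = {s, t, u}.
FIRST(<S> q): take FIRST of each symbol in turn, carrying on past any symbol whose FIRST contains epsilon; result {q, s, t, u}.

{q, s, t, u}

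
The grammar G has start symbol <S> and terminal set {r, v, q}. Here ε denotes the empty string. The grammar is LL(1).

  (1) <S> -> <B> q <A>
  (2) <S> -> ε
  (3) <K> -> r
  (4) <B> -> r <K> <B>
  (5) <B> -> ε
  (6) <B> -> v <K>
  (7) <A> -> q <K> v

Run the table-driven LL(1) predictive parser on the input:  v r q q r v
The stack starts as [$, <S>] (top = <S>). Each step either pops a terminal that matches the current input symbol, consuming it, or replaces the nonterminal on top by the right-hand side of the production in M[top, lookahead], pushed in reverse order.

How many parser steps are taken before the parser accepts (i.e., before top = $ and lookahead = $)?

11

      Stack          Input          Action
   1  $ <S>          v r q q r v $  expand <S> -> <B> q <A>
   2  $ <A> q <B>    v r q q r v $  expand <B> -> v <K>
   3  $ <A> q <K> v  v r q q r v $  match v
   4  $ <A> q <K>    r q q r v $    expand <K> -> r
   5  $ <A> q r      r q q r v $    match r
   6  $ <A> q        q q r v $      match q
   7  $ <A>          q r v $        expand <A> -> q <K> v
   8  $ v <K> q      q r v $        match q
   9  $ v <K>        r v $          expand <K> -> r
  10  $ v r          r v $          match r
  11  $ v            v $            match v
Accept reached after 11 steps.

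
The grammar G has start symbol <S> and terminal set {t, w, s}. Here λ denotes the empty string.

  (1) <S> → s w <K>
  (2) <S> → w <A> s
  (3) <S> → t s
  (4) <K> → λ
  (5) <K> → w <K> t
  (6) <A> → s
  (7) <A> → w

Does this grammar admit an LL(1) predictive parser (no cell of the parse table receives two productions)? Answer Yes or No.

Yes

FIRST(<S>) = {s, t, w}
FIRST(<K>) = {λ, w}
FIRST(<A>) = {s, w}
FOLLOW(<S>) = {$}
FOLLOW(<K>) = {$, t}
FOLLOW(<A>) = {s}
Each cell of M receives at most one production.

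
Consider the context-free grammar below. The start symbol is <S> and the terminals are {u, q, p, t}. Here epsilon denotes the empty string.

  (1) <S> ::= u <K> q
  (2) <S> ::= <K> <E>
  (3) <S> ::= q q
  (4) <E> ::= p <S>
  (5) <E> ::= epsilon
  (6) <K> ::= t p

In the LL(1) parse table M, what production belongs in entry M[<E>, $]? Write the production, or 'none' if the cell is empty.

FIRST(<E>): from <E>::=p <S> we get {p}; from <E>::=epsilon we get {epsilon}. So FIRST(<E>) = {epsilon, p}.
FIRST(<K>): from <K>::=t p we get {t}. So FIRST(<K>) = {t}.
FIRST(<S>): from <S>::=u <K> q we get {u}; from <S>::=<K> <E> we get {t}; from <S>::=q q we get {q}. So FIRST(<S>) = {q, t, u}.
FOLLOW(<S>) includes $ since <S> is the start symbol.
FOLLOW(<S>): in <E>::=p <S>, the suffix after <S> is empty, so FOLLOW(<S>) ⊇ FOLLOW(<E>) = {$}. Thus FOLLOW(<S>) = {$}.
FOLLOW(<E>): in <S>::=<K> <E>, the suffix after <E> is empty, so FOLLOW(<E>) ⊇ FOLLOW(<S>) = {$}. Thus FOLLOW(<E>) = {$}.
For <E> ::= p <S>: FIRST(p <S>) = {p}, so it goes in M[<E>, t] for t ∈ {p}.
For <E> ::= epsilon: FIRST(epsilon) = {epsilon}, so it goes in M[<E>, t] for t ∈ {}; since epsilon ∈ FIRST, also for every t ∈ FOLLOW(<E>) = {$}.

<E> ::= epsilon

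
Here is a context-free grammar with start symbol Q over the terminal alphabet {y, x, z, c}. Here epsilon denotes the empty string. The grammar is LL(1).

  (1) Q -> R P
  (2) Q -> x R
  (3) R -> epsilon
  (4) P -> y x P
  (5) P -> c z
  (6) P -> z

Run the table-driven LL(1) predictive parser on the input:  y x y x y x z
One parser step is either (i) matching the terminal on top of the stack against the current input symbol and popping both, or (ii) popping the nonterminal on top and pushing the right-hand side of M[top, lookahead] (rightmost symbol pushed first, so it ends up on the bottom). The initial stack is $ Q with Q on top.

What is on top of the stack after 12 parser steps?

z

      Stack    Input            Action
   1  $ Q      y x y x y x z $  expand Q -> R P
   2  $ P R    y x y x y x z $  expand R -> epsilon
   3  $ P      y x y x y x z $  expand P -> y x P
   4  $ P x y  y x y x y x z $  match y
   5  $ P x    x y x y x z $    match x
   6  $ P      y x y x z $      expand P -> y x P
   7  $ P x y  y x y x z $      match y
   8  $ P x    x y x z $        match x
   9  $ P      y x z $          expand P -> y x P
  10  $ P x y  y x z $          match y
  11  $ P x    x z $            match x
  12  $ P      z $              expand P -> z
Stack after step 12: $ z (top = z).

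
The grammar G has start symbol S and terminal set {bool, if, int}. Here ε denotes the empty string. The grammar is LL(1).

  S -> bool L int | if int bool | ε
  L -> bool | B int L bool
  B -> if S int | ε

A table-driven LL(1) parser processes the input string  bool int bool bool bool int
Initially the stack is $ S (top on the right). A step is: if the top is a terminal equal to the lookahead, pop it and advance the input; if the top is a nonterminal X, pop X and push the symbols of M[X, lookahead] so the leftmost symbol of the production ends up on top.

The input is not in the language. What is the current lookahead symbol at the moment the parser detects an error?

bool

step 1: stack=$ S  input=bool int bool bool bool int $  — expand S -> bool L int
step 2: stack=$ int L bool  input=bool int bool bool bool int $  — match bool
step 3: stack=$ int L  input=int bool bool bool int $  — expand L -> B int L bool
step 4: stack=$ int bool L int B  input=int bool bool bool int $  — expand B -> ε
step 5: stack=$ int bool L int  input=int bool bool bool int $  — match int
step 6: stack=$ int bool L  input=bool bool bool int $  — expand L -> bool
step 7: stack=$ int bool bool  input=bool bool bool int $  — match bool
step 8: stack=$ int bool  input=bool bool int $  — match bool
step 9: stack=$ int  input=bool int $  — error: top is terminal int but lookahead is bool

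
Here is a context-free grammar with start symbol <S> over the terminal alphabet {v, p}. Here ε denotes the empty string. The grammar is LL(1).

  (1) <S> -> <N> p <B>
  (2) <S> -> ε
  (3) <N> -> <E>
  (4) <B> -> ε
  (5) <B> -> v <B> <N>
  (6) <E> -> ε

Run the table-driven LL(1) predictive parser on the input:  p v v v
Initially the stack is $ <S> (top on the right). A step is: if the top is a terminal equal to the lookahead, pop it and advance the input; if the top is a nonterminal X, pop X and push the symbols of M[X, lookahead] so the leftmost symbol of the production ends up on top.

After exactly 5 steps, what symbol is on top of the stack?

step 1: stack=$ <S>  input=p v v v $  — expand <S> -> <N> p <B>
step 2: stack=$ <B> p <N>  input=p v v v $  — expand <N> -> <E>
step 3: stack=$ <B> p <E>  input=p v v v $  — expand <E> -> ε
step 4: stack=$ <B> p  input=p v v v $  — match p
step 5: stack=$ <B>  input=v v v $  — expand <B> -> v <B> <N>
Stack after step 5: $ <N> <B> v (top = v).

v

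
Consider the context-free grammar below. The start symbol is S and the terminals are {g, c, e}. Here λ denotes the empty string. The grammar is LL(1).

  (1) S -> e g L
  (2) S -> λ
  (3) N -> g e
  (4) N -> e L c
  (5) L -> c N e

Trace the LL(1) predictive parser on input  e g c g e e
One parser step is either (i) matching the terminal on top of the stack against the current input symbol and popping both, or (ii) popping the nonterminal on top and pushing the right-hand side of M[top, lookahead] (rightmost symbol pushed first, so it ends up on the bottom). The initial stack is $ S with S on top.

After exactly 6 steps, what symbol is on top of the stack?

g

step 1: stack=$ S  input=e g c g e e $  — expand S -> e g L
step 2: stack=$ L g e  input=e g c g e e $  — match e
step 3: stack=$ L g  input=g c g e e $  — match g
step 4: stack=$ L  input=c g e e $  — expand L -> c N e
step 5: stack=$ e N c  input=c g e e $  — match c
step 6: stack=$ e N  input=g e e $  — expand N -> g e
Stack after step 6: $ e e g (top = g).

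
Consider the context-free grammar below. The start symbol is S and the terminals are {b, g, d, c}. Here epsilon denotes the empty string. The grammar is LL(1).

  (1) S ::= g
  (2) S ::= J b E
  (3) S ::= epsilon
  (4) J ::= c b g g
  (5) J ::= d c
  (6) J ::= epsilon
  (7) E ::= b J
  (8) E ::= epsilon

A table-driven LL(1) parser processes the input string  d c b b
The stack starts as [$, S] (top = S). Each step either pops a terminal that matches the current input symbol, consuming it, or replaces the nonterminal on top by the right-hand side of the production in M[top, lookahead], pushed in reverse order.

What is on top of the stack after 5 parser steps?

E

     Stack      Input      Action
  1  $ S        d c b b $  expand S ::= J b E
  2  $ E b J    d c b b $  expand J ::= d c
  3  $ E b c d  d c b b $  match d
  4  $ E b c    c b b $    match c
  5  $ E b      b b $      match b
Stack after step 5: $ E (top = E).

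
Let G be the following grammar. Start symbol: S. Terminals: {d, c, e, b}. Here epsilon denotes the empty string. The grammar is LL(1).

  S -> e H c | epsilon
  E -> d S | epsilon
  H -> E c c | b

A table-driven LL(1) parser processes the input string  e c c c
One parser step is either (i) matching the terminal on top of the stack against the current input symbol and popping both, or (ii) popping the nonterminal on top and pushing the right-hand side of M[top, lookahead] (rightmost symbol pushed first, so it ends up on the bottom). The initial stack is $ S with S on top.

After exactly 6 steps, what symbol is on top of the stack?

     Stack      Input      Action
  1  $ S        e c c c $  expand S -> e H c
  2  $ c H e    e c c c $  match e
  3  $ c H      c c c $    expand H -> E c c
  4  $ c c c E  c c c $    expand E -> epsilon
  5  $ c c c    c c c $    match c
  6  $ c c      c c $      match c
Stack after step 6: $ c (top = c).

c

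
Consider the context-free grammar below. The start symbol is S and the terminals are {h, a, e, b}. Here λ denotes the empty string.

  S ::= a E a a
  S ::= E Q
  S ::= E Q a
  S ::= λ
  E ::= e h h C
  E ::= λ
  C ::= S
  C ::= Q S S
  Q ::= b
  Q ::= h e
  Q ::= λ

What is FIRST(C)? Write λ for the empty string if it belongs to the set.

FIRST(E) = {λ, e}
FIRST(Q) = {λ, b, h}
FIRST(S) = {λ, a, b, e, h}  (via E Q, E Q a)
FIRST(C) = {λ, a, b, e, h}  (via S, Q S S)

{λ, a, b, e, h}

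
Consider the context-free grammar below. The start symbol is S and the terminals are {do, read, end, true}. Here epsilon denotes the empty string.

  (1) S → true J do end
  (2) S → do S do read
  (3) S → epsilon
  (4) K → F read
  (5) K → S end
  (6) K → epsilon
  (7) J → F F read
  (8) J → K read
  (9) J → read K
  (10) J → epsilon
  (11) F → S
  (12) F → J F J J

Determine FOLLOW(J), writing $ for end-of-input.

{do, end, read, true}

FIRST(S): from S→true J do end we get {true}; from S→do S do read we get {do}; from S→epsilon we get {epsilon}. So FIRST(S) = {epsilon, do, true}.
FIRST(K): from K→F read we get {do, end, read, true}; from K→S end we get {do, end, true}; from K→epsilon we get {epsilon}. So FIRST(K) = {epsilon, do, end, read, true}.
FIRST(J): from J→F F read we get {do, end, read, true}; from J→K read we get {do, end, read, true}; from J→read K we get {read}; from J→epsilon we get {epsilon}. So FIRST(J) = {epsilon, do, end, read, true}.
FIRST(F): from F→S we get {epsilon, do, true}; from F→J F J J we get {epsilon, do, end, read, true}. So FIRST(F) = {epsilon, do, end, read, true}.
FOLLOW(S) includes $ since S is the start symbol.
FOLLOW(F): in K→F read, F is followed by read with FIRST {read}; in J→F F read (occurrence 1), F is followed by F read with FIRST {do, end, read, true}; in J→F F read (occurrence 2), F is followed by read with FIRST {read}; in F→J F J J, F is followed by J J with FIRST {epsilon, do, end, read, true}; in F→J F J J, the suffix after F is nullable (adds nothing new). Thus FOLLOW(F) = {do, end, read, true}.
FOLLOW(S): in S→do S do read, S is followed by do read with FIRST {do}; in K→S end, S is followed by end with FIRST {end}; in F→S, the suffix after S is empty, so FOLLOW(S) ⊇ FOLLOW(F) = {do, end, read, true}. Thus FOLLOW(S) = {$, do, end, read, true}.
FOLLOW(J): in S→true J do end, J is followed by do end with FIRST {do}; in F→J F J J (occurrence 1), J is followed by F J J with FIRST {epsilon, do, end, read, true}; in F→J F J J (occurrence 1), the suffix after J is nullable, so FOLLOW(J) ⊇ FOLLOW(F) = {do, end, read, true}; in F→J F J J (occurrence 2), J is followed by J with FIRST {epsilon, do, end, read, true}; in F→J F J J (occurrence 2), the suffix after J is nullable, so FOLLOW(J) ⊇ FOLLOW(F) = {do, end, read, true}; in F→J F J J (occurrence 3), the suffix after J is empty, so FOLLOW(J) ⊇ FOLLOW(F) = {do, end, read, true}. Thus FOLLOW(J) = {do, end, read, true}.
FOLLOW(K): in J→K read, K is followed by read with FIRST {read}; in J→read K, the suffix after K is empty, so FOLLOW(K) ⊇ FOLLOW(J) = {do, end, read, true}. Thus FOLLOW(K) = {do, end, read, true}.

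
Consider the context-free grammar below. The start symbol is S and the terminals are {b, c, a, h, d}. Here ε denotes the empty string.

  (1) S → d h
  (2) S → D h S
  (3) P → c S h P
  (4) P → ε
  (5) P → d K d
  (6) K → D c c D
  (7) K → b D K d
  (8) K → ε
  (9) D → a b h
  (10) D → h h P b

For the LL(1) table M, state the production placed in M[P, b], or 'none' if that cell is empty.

P → ε

FIRST(P): from P→c S h P we get {c}; from P→ε we get {ε}; from P→d K d we get {d}. So FIRST(P) = {ε, c, d}.
FIRST(D): from D→a b h we get {a}; from D→h h P b we get {h}. So FIRST(D) = {a, h}.
FIRST(S): from S→d h we get {d}; from S→D h S we get {a, h}. So FIRST(S) = {a, d, h}.
FIRST(K): from K→D c c D we get {a, h}; from K→b D K d we get {b}; from K→ε we get {ε}. So FIRST(K) = {ε, a, b, h}.
FOLLOW(S) includes $ since S is the start symbol.
FOLLOW(P): in P→c S h P, the suffix after P is empty (adds nothing new); in D→h h P b, P is followed by b with FIRST {b}. Thus FOLLOW(P) = {b}.
For P → c S h P: FIRST(c S h P) = {c}, so it goes in M[P, t] for t ∈ {c}.
For P → ε: FIRST(ε) = {ε}, so it goes in M[P, t] for t ∈ {}; since ε ∈ FIRST, also for every t ∈ FOLLOW(P) = {b}.
For P → d K d: FIRST(d K d) = {d}, so it goes in M[P, t] for t ∈ {d}.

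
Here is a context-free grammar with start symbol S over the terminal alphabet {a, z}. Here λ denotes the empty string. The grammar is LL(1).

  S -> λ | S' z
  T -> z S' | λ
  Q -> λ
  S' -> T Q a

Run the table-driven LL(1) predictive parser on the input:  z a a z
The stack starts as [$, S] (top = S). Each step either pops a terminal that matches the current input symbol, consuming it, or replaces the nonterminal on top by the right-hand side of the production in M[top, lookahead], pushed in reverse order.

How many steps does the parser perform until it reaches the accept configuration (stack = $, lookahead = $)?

11

step 1: stack=$ S  input=z a a z $  — expand S -> S' z
step 2: stack=$ z S'  input=z a a z $  — expand S' -> T Q a
step 3: stack=$ z a Q T  input=z a a z $  — expand T -> z S'
step 4: stack=$ z a Q S' z  input=z a a z $  — match z
step 5: stack=$ z a Q S'  input=a a z $  — expand S' -> T Q a
step 6: stack=$ z a Q a Q T  input=a a z $  — expand T -> λ
step 7: stack=$ z a Q a Q  input=a a z $  — expand Q -> λ
step 8: stack=$ z a Q a  input=a a z $  — match a
step 9: stack=$ z a Q  input=a z $  — expand Q -> λ
step 10: stack=$ z a  input=a z $  — match a
step 11: stack=$ z  input=z $  — match z
Accept reached after 11 steps.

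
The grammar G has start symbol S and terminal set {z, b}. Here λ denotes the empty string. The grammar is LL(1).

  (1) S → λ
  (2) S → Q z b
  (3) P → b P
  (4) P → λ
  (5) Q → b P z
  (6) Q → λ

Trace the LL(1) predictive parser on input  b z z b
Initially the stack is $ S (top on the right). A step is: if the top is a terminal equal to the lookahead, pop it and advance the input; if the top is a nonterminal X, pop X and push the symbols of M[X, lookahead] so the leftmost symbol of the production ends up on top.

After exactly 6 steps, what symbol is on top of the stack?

step 1: stack=$ S  input=b z z b $  — expand S → Q z b
step 2: stack=$ b z Q  input=b z z b $  — expand Q → b P z
step 3: stack=$ b z z P b  input=b z z b $  — match b
step 4: stack=$ b z z P  input=z z b $  — expand P → λ
step 5: stack=$ b z z  input=z z b $  — match z
step 6: stack=$ b z  input=z b $  — match z
Stack after step 6: $ b (top = b).

b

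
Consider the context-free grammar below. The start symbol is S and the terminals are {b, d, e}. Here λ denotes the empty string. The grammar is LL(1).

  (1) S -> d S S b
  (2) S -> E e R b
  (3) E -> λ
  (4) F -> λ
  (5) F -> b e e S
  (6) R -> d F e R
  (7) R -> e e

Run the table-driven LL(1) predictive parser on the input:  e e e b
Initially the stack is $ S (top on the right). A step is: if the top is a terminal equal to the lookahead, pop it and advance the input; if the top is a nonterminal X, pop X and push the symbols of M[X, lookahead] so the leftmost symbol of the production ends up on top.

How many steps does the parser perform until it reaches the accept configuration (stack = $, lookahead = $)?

step 1: stack=$ S  input=e e e b $  — expand S -> E e R b
step 2: stack=$ b R e E  input=e e e b $  — expand E -> λ
step 3: stack=$ b R e  input=e e e b $  — match e
step 4: stack=$ b R  input=e e b $  — expand R -> e e
step 5: stack=$ b e e  input=e e b $  — match e
step 6: stack=$ b e  input=e b $  — match e
step 7: stack=$ b  input=b $  — match b
Accept reached after 7 steps.

7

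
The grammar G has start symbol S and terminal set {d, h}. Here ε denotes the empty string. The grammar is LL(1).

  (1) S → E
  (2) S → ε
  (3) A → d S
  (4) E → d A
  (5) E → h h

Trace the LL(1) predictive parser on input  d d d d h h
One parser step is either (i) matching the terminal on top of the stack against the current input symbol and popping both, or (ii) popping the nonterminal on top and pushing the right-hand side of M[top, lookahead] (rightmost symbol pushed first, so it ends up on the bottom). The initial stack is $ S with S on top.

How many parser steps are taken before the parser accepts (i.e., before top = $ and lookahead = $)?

      Stack  Input          Action
   1  $ S    d d d d h h $  expand S → E
   2  $ E    d d d d h h $  expand E → d A
   3  $ A d  d d d d h h $  match d
   4  $ A    d d d h h $    expand A → d S
   5  $ S d  d d d h h $    match d
   6  $ S    d d h h $      expand S → E
   7  $ E    d d h h $      expand E → d A
   8  $ A d  d d h h $      match d
   9  $ A    d h h $        expand A → d S
  10  $ S d  d h h $        match d
  11  $ S    h h $          expand S → E
  12  $ E    h h $          expand E → h h
  13  $ h h  h h $          match h
  14  $ h    h $            match h
Accept reached after 14 steps.

14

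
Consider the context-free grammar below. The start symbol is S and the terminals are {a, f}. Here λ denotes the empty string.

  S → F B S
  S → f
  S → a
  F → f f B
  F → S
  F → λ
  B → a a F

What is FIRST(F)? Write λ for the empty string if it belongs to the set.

FIRST(B) = {a}
FIRST(S) = {a, f}  (via F B S)
FIRST(F) = {λ, a, f}  (via S)

{λ, a, f}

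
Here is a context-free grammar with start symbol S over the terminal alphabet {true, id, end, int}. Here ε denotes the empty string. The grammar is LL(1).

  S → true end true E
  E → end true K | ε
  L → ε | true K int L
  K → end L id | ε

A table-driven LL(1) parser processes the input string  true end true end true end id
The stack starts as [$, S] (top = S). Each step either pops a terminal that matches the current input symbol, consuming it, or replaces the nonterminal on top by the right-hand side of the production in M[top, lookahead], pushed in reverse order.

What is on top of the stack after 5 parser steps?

end

     Stack              Input                            Action
  1  $ S                true end true end true end id $  expand S → true end true E
  2  $ E true end true  true end true end true end id $  match true
  3  $ E true end       end true end true end id $       match end
  4  $ E true           true end true end id $           match true
  5  $ E                end true end id $                expand E → end true K
Stack after step 5: $ K true end (top = end).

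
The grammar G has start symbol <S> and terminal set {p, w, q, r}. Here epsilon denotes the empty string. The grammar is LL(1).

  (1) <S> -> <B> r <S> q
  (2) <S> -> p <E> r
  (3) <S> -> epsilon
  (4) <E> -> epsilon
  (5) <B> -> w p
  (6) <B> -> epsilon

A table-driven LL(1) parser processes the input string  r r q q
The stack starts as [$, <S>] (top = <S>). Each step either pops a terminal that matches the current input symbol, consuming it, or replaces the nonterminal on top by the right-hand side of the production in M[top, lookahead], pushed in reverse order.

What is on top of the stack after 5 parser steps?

r

     Stack            Input      Action
  1  $ <S>            r r q q $  expand <S> -> <B> r <S> q
  2  $ q <S> r <B>    r r q q $  expand <B> -> epsilon
  3  $ q <S> r        r r q q $  match r
  4  $ q <S>          r q q $    expand <S> -> <B> r <S> q
  5  $ q q <S> r <B>  r q q $    expand <B> -> epsilon
Stack after step 5: $ q q <S> r (top = r).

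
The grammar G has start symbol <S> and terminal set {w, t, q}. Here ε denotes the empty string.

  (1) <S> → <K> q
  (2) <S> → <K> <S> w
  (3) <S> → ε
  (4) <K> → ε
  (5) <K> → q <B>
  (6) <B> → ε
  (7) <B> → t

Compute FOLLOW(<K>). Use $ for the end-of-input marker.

{q, w}

FIRST(<K>): from <K>→ε we get {ε}; from <K>→q <B> we get {q}. So FIRST(<K>) = {ε, q}.
FIRST(<B>): from <B>→ε we get {ε}; from <B>→t we get {t}. So FIRST(<B>) = {ε, t}.
FIRST(<S>): from <S>→<K> q we get {q}; from <S>→<K> <S> w we get {q, w}; from <S>→ε we get {ε}. So FIRST(<S>) = {ε, q, w}.
FOLLOW(<S>) includes $ since <S> is the start symbol.
FOLLOW(<S>): in <S>→<K> <S> w, <S> is followed by w with FIRST {w}. Thus FOLLOW(<S>) = {$, w}.
FOLLOW(<K>): in <S>→<K> q, <K> is followed by q with FIRST {q}; in <S>→<K> <S> w, <K> is followed by <S> w with FIRST {q, w}. Thus FOLLOW(<K>) = {q, w}.
FOLLOW(<B>): in <K>→q <B>, the suffix after <B> is empty, so FOLLOW(<B>) ⊇ FOLLOW(<K>) = {q, w}. Thus FOLLOW(<B>) = {q, w}.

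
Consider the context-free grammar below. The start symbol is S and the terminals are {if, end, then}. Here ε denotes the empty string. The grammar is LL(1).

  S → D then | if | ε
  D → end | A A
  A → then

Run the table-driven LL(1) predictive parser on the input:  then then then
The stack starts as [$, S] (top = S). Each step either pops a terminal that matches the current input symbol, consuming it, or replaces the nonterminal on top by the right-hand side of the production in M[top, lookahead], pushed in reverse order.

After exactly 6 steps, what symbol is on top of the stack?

then

     Stack          Input             Action
  1  $ S            then then then $  expand S → D then
  2  $ then D       then then then $  expand D → A A
  3  $ then A A     then then then $  expand A → then
  4  $ then A then  then then then $  match then
  5  $ then A       then then $       expand A → then
  6  $ then then    then then $       match then
Stack after step 6: $ then (top = then).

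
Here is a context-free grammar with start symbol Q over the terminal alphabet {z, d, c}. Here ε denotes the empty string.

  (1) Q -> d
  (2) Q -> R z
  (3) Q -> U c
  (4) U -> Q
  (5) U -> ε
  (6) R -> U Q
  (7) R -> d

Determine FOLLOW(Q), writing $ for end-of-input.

FIRST(Q) = {c, d}  (via R z, U c)
FIRST(U) = {ε, c, d}  (via Q)
FIRST(R) = {c, d}  (via U Q)
FOLLOW(Q) includes $ since Q is the start symbol.
FOLLOW(U): in Q->U c, U is followed by c with FIRST {c}; in R->U Q, U is followed by Q with FIRST {c, d}. Thus FOLLOW(U) = {c, d}.
FOLLOW(R): in Q->R z, R is followed by z with FIRST {z}. Thus FOLLOW(R) = {z}.
FOLLOW(Q): in U->Q, the suffix after Q is empty, so FOLLOW(Q) ⊇ FOLLOW(U) = {c, d}; in R->U Q, the suffix after Q is empty, so FOLLOW(Q) ⊇ FOLLOW(R) = {z}. Thus FOLLOW(Q) = {$, c, d, z}.

{$, c, d, z}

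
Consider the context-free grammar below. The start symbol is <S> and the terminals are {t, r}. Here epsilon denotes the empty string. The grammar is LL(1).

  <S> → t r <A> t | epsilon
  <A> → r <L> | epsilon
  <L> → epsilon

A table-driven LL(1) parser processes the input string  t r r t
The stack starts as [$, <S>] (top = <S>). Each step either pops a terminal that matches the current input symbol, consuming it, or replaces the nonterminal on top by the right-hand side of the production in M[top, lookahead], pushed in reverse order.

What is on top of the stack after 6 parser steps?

t

step 1: stack=$ <S>  input=t r r t $  — expand <S> → t r <A> t
step 2: stack=$ t <A> r t  input=t r r t $  — match t
step 3: stack=$ t <A> r  input=r r t $  — match r
step 4: stack=$ t <A>  input=r t $  — expand <A> → r <L>
step 5: stack=$ t <L> r  input=r t $  — match r
step 6: stack=$ t <L>  input=t $  — expand <L> → epsilon
Stack after step 6: $ t (top = t).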